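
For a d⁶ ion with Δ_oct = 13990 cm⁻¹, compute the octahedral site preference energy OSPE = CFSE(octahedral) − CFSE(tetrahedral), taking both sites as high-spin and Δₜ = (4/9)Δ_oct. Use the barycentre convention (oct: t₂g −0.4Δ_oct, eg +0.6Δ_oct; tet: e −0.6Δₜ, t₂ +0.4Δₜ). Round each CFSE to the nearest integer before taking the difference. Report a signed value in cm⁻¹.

Octahedral (high-spin): t₂g⁴ eg², CFSE = 4(−0.4) + 2(+0.6) = -0.4Δ_oct = -0.4 × 13990 = -5596 cm⁻¹.
In a tetrahedral site the filling is e³ t₂³: CFSE(tet) = -0.6Δₜ = -0.6 × (4/9)(13990) = -3731 cm⁻¹.
Subtracting, OSPE = -5596 − (-3731) = -1865 cm⁻¹.

-1865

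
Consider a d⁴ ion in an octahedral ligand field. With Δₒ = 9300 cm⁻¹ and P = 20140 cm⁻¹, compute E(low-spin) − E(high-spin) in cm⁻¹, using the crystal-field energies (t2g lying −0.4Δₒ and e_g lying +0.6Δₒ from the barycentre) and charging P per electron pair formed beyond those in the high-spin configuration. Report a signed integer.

10840

High-spin d⁴ fills as t2g^3 e_g^1 with CFSE 3(−0.4) + 1(+0.6) = -0.6Δₒ = -5580 cm⁻¹.
Low-spin: t2g^4 e_g^0, orbital CFSE = -1.6Δₒ = -14880 cm⁻¹; plus 1 excess pair × P = +20140 cm⁻¹; total 5260 cm⁻¹.
E(LS) − E(HS) = 5260 − (-5580) = 10840 cm⁻¹.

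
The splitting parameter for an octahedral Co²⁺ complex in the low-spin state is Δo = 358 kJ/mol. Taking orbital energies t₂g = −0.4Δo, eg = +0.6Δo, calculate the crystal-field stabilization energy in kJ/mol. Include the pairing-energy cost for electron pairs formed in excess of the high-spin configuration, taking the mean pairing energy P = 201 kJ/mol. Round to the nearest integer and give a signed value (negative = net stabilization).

-443

Co²⁺: group 9, so d-count = 9 − 2 = 7.
Electron filling gives t₂g⁶ eg¹.
CFSE(orbital) = 6×(-0.4Δo) + 1×(0.6Δo) = -1.8Δo; with Δo = 358 kJ/mol that is -644 kJ/mol.
Pairing penalty: 3 pairs vs 2 in the high-spin reference → 1 extra × P = 201 kJ/mol.
Combining: -644 + 201 = -443 kJ/mol.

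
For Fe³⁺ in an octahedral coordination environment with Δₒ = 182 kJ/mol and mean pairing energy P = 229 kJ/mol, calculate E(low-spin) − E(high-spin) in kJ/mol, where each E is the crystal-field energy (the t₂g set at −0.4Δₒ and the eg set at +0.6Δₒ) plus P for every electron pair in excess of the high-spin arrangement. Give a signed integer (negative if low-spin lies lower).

Fe is in group 8, so Fe³⁺ is d⁵ (8 − 3 = 5).
In the high-spin limit (t₂g³ eg²) the orbital term is 0.0Δₒ = 0 kJ/mol, with no excess pairing.
Low-spin: t₂g⁵ eg⁰, orbital CFSE = -2.0Δₒ = -364 kJ/mol; plus 2 excess pairs × P = +458 kJ/mol; total 94 kJ/mol.
The difference is 94 − (0) = 94 kJ/mol, so high-spin lies lower.

94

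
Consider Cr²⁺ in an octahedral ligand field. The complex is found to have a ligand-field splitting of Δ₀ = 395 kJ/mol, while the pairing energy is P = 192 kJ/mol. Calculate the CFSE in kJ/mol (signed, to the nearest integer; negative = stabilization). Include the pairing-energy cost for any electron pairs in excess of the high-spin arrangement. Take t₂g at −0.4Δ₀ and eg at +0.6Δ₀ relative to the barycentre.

Group 6 minus oxidation state +2 gives a d⁴ configuration for Cr²⁺.
Δ₀ > P, so pairing is preferred: the ground state is low-spin.
Configuration: t₂g⁴ eg⁰.
Orbital CFSE = -1.6Δ₀ = -1.6 × 395 = -632 kJ/mol.
Excess pairs vs high-spin: 1 − 0 = 1; pairing cost = +192 kJ/mol.
Net CFSE = -632 + 192 = -440 kJ/mol.

-440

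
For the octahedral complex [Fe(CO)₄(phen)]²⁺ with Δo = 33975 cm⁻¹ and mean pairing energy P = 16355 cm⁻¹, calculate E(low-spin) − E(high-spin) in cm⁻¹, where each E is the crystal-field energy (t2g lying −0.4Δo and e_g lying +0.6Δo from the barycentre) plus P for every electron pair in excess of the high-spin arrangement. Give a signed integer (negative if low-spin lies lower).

Ligand charges: 4×(+0) from CO and 1×(+0) from phen sum to +0; with overall charge +2, Fe is +2.
Fe²⁺: group 8, so d-count = 8 − 2 = 6.
In the high-spin limit (t2g^4 e_g^2) the orbital term is -0.4Δo = -13590 cm⁻¹, with no excess pairing.
Low-spin: t2g^6 e_g^0, orbital CFSE = -2.4Δo = -81540 cm⁻¹; plus 2 excess pairs × P = +32710 cm⁻¹; total -48830 cm⁻¹.
E(LS) − E(HS) = -48830 − (-13590) = -35240 cm⁻¹.

-35240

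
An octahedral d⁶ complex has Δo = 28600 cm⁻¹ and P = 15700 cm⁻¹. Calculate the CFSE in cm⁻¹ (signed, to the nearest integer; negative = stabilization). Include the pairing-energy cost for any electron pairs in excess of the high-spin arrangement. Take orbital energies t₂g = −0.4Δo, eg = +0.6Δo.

Δo > P, so pairing is preferred: the ground state is low-spin.
Filling d⁶ accordingly: t₂g⁶ eg⁰.
Orbital CFSE = -2.4Δo = -2.4 × 28600 = -68640 cm⁻¹.
Excess pairs vs high-spin: 3 − 1 = 2; pairing cost = +31400 cm⁻¹.
Net CFSE = -68640 + 31400 = -37240 cm⁻¹.

-37240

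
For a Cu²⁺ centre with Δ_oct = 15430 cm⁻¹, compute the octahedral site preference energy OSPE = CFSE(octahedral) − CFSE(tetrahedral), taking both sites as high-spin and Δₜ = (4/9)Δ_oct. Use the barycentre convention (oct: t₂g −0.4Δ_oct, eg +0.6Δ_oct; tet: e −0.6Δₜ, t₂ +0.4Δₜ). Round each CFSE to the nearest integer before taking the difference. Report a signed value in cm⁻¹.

Cu sits in group 11; removing 2 electrons leaves Cu²⁺ with 11 − 2 = 9 d electrons.
Octahedral high-spin t₂g⁶ eg³: CFSE = -0.6 × 15430 = -9258 cm⁻¹.
Tetrahedral e⁴ t₂⁵ gives -0.4Δₜ = -0.4 × (4/9) × 15430 = -2743 cm⁻¹.
OSPE = CFSE(oct) − CFSE(tet) = -9258 − (-2743) = -6515 cm⁻¹.

-6515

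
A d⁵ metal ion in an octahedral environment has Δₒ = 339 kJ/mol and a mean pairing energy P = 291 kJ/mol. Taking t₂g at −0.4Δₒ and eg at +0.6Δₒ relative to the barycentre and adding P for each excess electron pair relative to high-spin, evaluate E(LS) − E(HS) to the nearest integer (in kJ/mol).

In the high-spin limit (t₂g³ eg²) the orbital term is 0.0Δₒ = 0 kJ/mol, with no excess pairing.
Low-spin: t₂g⁵ eg⁰, orbital CFSE = -2.0Δₒ = -678 kJ/mol; plus 2 excess pairs × P = +582 kJ/mol; total -96 kJ/mol.
The difference is -96 − (0) = -96 kJ/mol, so low-spin lies lower.

-96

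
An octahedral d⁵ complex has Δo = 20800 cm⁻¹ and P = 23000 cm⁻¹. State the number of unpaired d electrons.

5

Since Δo = 20800 cm⁻¹ < P = 23000 cm⁻¹, the complex adopts the high-spin configuration.
That gives t₂g³ eg².
Unpaired electrons: 5.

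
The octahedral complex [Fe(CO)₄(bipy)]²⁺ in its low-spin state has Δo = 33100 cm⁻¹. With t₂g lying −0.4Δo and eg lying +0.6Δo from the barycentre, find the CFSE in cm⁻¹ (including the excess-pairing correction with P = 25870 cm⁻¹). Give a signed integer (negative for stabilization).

Ligand charges: 4×(+0) from CO and 1×(+0) from bipy sum to +0; with overall charge +2, Fe is +2.
Fe is in group 8, so Fe²⁺ is d⁶ (8 − 2 = 6).
Electron filling gives t₂g⁶ eg⁰.
Orbital CFSE = 6(-0.4) + 0(0.6) = -2.4Δo = -2.4 × 33100 = -79440 cm⁻¹.
Relative to high-spin t₂g⁴ eg² (1 paired), the low-spin configuration has 2 additional pairs, contributing +2 × 25870 = +51740 cm⁻¹.
Net CFSE = -79440 + 51740 = -27700 cm⁻¹.

-27700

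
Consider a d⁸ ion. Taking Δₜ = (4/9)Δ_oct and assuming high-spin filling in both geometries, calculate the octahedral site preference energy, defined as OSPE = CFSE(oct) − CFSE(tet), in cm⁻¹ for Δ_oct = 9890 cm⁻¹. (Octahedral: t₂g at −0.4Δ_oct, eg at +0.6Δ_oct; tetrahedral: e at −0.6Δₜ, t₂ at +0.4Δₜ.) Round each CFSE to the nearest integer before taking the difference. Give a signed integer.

Octahedral (high-spin): t₂g⁶ eg², CFSE = 6(−0.4) + 2(+0.6) = -1.2Δ_oct = -1.2 × 9890 = -11868 cm⁻¹.
In a tetrahedral site the filling is e⁴ t₂⁴: CFSE(tet) = -0.8Δₜ = -0.8 × (4/9)(9890) = -3516 cm⁻¹.
OSPE = -11868 − (-3516) = -8352 cm⁻¹.

-8352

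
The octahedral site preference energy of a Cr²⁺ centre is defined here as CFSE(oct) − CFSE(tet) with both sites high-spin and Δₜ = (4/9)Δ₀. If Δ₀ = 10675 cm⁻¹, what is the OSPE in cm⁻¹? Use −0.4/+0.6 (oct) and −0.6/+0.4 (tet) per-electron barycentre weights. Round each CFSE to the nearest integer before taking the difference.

Cr is in group 6, so Cr²⁺ is d⁴ (6 − 2 = 4).
Octahedral high-spin t₂g³ eg¹: CFSE = -0.6 × 10675 = -6405 cm⁻¹.
Tetrahedral: e² t₂², CFSE = 2(−0.6) + 2(+0.4) = -0.4Δₜ = -0.4 × (4/9) × 10675 = -1898 cm⁻¹.
Subtracting, OSPE = -6405 − (-1898) = -4507 cm⁻¹.

-4507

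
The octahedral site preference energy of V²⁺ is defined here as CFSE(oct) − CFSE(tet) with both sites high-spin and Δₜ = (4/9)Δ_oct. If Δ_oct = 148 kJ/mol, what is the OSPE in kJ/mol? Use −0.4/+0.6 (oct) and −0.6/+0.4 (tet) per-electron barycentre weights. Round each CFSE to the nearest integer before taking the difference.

-125

V²⁺: group 5, so d-count = 5 − 2 = 3.
In an octahedral site d³ (HS) is t₂g³ eg⁰, giving CFSE(oct) = -1.2Δ_oct = -178 kJ/mol.
In a tetrahedral site the filling is e² t₂¹: CFSE(tet) = -0.8Δₜ = -0.8 × (4/9)(148) = -53 kJ/mol.
OSPE = CFSE(oct) − CFSE(tet) = -178 − (-53) = -125 kJ/mol.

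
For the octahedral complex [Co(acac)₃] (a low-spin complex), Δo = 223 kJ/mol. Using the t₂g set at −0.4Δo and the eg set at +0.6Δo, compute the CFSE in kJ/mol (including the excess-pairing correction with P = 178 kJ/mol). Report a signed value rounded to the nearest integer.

Each acac⁻ contributes -1; 3 × (-1) = -3. With overall charge +0, Co is in the +3 oxidation state.
Group 9 minus oxidation state +3 gives a d⁶ configuration for Co³⁺.
Configuration: t₂g⁶ eg⁰.
The orbital stabilization is -2.4Δo = -2.4 × 223 = -535 kJ/mol.
Pairing penalty: 3 pairs vs 1 in the high-spin reference → 2 extra × P = 356 kJ/mol.
Combining: -535 + 356 = -179 kJ/mol.

-179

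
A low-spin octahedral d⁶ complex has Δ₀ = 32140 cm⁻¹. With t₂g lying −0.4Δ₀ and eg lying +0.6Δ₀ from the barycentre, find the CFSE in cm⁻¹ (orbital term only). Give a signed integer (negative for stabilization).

-77136

Configuration: t₂g⁶ eg⁰.
CFSE(orbital) = 6×(-0.4Δ₀) + 0×(0.6Δ₀) = -2.4Δ₀; with Δ₀ = 32140 cm⁻¹ that is -77136 cm⁻¹.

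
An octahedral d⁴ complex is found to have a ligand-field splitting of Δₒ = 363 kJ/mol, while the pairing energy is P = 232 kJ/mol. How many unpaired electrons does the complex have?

Since Δₒ = 363 kJ/mol > P = 232 kJ/mol, the complex adopts the low-spin configuration.
Filling d⁴ accordingly: t₂g⁴ eg⁰.
Unpaired electrons: 2.

2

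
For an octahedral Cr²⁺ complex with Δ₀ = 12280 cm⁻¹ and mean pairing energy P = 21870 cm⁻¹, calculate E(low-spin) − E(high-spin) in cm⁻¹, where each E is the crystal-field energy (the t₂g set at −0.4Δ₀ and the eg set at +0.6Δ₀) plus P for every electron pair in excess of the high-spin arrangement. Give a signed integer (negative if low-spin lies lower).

Cr sits in group 6; removing 2 electrons leaves Cr²⁺ with 6 − 2 = 4 d electrons.
In the high-spin limit (t₂g³ eg¹) the orbital term is -0.6Δ₀ = -7368 cm⁻¹, with no excess pairing.
Low-spin t₂g⁴ eg⁰ gives -1.6Δ₀ = -19648 cm⁻¹, but forming 1 extra pair costs 1P = 21870 cm⁻¹, so E(LS) = -19648 + 21870 = 2222 cm⁻¹.
Thus E(LS) − E(HS) = 9590 cm⁻¹.

9590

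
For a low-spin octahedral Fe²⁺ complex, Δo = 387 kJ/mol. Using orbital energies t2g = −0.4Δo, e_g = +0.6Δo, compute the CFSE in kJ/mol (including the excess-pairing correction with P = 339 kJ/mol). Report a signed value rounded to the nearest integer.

-251

Fe²⁺: group 8, so d-count = 8 − 2 = 6.
The d⁶ electrons fill as t2g^6 e_g^0.
CFSE(orbital) = 6×(-0.4Δo) + 0×(0.6Δo) = -2.4Δo; with Δo = 387 kJ/mol that is -929 kJ/mol.
High-spin d⁶ would be t2g^4 e_g^2 with 1 pair; low-spin has 3, so 2 excess pairs cost +2P = +678 kJ/mol.
Net CFSE = -929 + 678 = -251 kJ/mol.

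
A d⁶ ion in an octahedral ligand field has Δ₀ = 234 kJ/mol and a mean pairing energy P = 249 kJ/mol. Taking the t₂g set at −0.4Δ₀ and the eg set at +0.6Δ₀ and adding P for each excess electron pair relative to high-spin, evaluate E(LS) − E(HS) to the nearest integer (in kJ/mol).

In the high-spin limit (t₂g⁴ eg²) the orbital term is -0.4Δ₀ = -94 kJ/mol, with no excess pairing.
For low-spin the configuration is t₂g⁶ eg⁰: orbital energy -2.4 × 234 = -562 kJ/mol, and 2 additional pairs relative to high-spin add 498 kJ/mol, giving -64 kJ/mol.
Thus E(LS) − E(HS) = 30 kJ/mol.

30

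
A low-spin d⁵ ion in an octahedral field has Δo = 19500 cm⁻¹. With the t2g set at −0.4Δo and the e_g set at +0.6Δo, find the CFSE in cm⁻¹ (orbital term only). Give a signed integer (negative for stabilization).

-39000

Electron filling gives t2g^5 e_g^0.
CFSE(orbital) = 5×(-0.4Δo) + 0×(0.6Δo) = -2.0Δo; with Δo = 19500 cm⁻¹ that is -39000 cm⁻¹.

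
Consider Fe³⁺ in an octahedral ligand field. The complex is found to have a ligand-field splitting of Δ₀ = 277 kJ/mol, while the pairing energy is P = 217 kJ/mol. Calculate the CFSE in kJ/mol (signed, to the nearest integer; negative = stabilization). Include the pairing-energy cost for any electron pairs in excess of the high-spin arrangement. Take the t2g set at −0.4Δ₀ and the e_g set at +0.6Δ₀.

Fe³⁺: group 8, so d-count = 8 − 3 = 5.
Here Δ₀ > P (277 > 217), so the low-spin state is favoured.
That gives t2g^5 e_g^0.
Orbital CFSE = -2.0Δ₀ = -2.0 × 277 = -554 kJ/mol.
Excess pairs vs high-spin: 2 − 0 = 2; pairing cost = +434 kJ/mol.
Net CFSE = -554 + 434 = -120 kJ/mol.

-120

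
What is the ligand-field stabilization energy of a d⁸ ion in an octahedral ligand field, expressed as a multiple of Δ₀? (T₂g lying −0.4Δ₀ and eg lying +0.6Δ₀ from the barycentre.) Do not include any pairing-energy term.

-1.2 Δ₀

For octahedral d⁸ the high- and low-spin configurations coincide.
Configuration: t₂g⁶ eg².
CFSE = 6(-0.4Δ₀) + 2(0.6Δ₀) = -2.4Δ₀ + 1.2Δ₀ = -1.2Δ₀.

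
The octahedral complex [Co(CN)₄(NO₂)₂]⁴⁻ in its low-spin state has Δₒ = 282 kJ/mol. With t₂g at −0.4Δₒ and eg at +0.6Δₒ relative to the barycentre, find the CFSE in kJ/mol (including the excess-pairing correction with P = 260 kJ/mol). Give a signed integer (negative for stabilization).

-248

Ligand charges: 4×(-1) from CN⁻ and 2×(-1) from NO₂⁻ sum to -6; with overall charge -4, Co is +2.
Co sits in group 9; removing 2 electrons leaves Co²⁺ with 9 − 2 = 7 d electrons.
The d⁷ electrons fill as t₂g⁶ eg¹.
CFSE(orbital) = 6×(-0.4Δₒ) + 1×(0.6Δₒ) = -1.8Δₒ; with Δₒ = 282 kJ/mol that is -508 kJ/mol.
Pairing penalty: 3 pairs vs 2 in the high-spin reference → 1 extra × P = 260 kJ/mol.
Overall CFSE = -508 + 260 = -248 kJ/mol.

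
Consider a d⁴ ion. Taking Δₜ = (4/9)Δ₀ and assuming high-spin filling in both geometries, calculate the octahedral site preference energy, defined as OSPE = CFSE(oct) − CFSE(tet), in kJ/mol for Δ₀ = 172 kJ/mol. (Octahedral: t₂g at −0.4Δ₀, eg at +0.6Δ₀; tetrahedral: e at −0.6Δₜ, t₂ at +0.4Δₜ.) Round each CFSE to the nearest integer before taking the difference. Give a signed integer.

In an octahedral site d⁴ (HS) is t2g^3 e_g^1, giving CFSE(oct) = -0.6Δ₀ = -103 kJ/mol.
In a tetrahedral site the filling is e^2 t2^2: CFSE(tet) = -0.4Δₜ = -0.4 × (4/9)(172) = -31 kJ/mol.
Subtracting, OSPE = -103 − (-31) = -72 kJ/mol.

-72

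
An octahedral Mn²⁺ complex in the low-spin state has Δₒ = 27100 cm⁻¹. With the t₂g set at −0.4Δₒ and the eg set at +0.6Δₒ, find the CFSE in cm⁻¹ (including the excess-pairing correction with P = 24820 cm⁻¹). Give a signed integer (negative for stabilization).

Group 7 minus oxidation state +2 gives a d⁵ configuration for Mn²⁺.
The d⁵ electrons fill as t₂g⁵ eg⁰.
CFSE(orbital) = 5×(-0.4Δₒ) + 0×(0.6Δₒ) = -2.0Δₒ; with Δₒ = 27100 cm⁻¹ that is -54200 cm⁻¹.
Relative to high-spin t₂g³ eg² (0 paired), the low-spin configuration has 2 additional pairs, contributing +2 × 24820 = +49640 cm⁻¹.
Combining: -54200 + 49640 = -4560 cm⁻¹.

-4560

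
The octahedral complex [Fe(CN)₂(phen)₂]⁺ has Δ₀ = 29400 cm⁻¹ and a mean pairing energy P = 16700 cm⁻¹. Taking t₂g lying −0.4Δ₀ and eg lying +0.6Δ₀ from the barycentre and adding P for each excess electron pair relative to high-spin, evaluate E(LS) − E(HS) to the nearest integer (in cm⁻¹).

-25400

Ligand charges: 2×(-1) from CN⁻ and 2×(+0) from phen sum to -2; with overall charge +1, Fe is +3.
Group 8 minus oxidation state +3 gives a d⁵ configuration for Fe³⁺.
High-spin d⁵ fills as t₂g³ eg² with CFSE 3(−0.4) + 2(+0.6) = 0.0Δ₀ = 0 cm⁻¹.
For low-spin the configuration is t₂g⁵ eg⁰: orbital energy -2.0 × 29400 = -58800 cm⁻¹, and 2 additional pairs relative to high-spin add 33400 cm⁻¹, giving -25400 cm⁻¹.
Thus E(LS) − E(HS) = -25400 cm⁻¹.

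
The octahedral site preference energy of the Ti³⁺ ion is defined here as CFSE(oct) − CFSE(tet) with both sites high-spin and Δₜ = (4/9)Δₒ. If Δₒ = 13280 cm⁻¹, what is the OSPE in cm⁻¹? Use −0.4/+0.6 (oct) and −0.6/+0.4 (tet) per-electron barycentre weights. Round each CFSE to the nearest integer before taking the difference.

-1771

Group 4 minus oxidation state +3 gives a d¹ configuration for Ti³⁺.
In an octahedral site d¹ (HS) is t2g^1 e_g^0, giving CFSE(oct) = -0.4Δₒ = -5312 cm⁻¹.
Tetrahedral e^1 t2^0 gives -0.6Δₜ = -0.6 × (4/9) × 13280 = -3541 cm⁻¹.
OSPE = -5312 − (-3541) = -1771 cm⁻¹.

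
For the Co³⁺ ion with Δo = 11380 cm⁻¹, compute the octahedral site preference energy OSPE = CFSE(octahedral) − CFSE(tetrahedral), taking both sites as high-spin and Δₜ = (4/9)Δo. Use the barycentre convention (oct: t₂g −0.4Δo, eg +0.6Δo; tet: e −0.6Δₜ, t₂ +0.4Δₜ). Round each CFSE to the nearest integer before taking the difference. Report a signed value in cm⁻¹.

-1517

Co is in group 9, so Co³⁺ is d⁶ (9 − 3 = 6).
Octahedral (high-spin): t₂g⁴ eg², CFSE = 4(−0.4) + 2(+0.6) = -0.4Δo = -0.4 × 11380 = -4552 cm⁻¹.
In a tetrahedral site the filling is e³ t₂³: CFSE(tet) = -0.6Δₜ = -0.6 × (4/9)(11380) = -3035 cm⁻¹.
OSPE = CFSE(oct) − CFSE(tet) = -4552 − (-3035) = -1517 cm⁻¹.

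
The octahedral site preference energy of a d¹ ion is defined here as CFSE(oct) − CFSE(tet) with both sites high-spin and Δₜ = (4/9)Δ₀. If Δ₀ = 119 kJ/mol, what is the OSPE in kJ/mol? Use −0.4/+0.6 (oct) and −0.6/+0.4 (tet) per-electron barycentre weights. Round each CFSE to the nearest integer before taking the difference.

In an octahedral site d¹ (HS) is t₂g¹ eg⁰, giving CFSE(oct) = -0.4Δ₀ = -48 kJ/mol.
Tetrahedral e¹ t₂⁰ gives -0.6Δₜ = -0.6 × (4/9) × 119 = -32 kJ/mol.
OSPE = CFSE(oct) − CFSE(tet) = -48 − (-32) = -16 kJ/mol.

-16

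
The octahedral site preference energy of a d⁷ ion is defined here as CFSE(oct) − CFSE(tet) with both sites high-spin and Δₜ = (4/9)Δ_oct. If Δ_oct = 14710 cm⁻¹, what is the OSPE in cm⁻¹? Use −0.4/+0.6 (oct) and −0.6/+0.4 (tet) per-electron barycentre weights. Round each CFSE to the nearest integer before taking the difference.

-3923

In an octahedral site d⁷ (HS) is t2g^5 e_g^2, giving CFSE(oct) = -0.8Δ_oct = -11768 cm⁻¹.
Tetrahedral e^4 t2^3 gives -1.2Δₜ = -1.2 × (4/9) × 14710 = -7845 cm⁻¹.
OSPE = -11768 − (-7845) = -3923 cm⁻¹.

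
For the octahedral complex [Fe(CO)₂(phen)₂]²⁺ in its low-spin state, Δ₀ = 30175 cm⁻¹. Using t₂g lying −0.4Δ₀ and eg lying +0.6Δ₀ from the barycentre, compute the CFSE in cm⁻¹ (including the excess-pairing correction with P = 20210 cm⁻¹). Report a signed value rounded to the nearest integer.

-32000

Ligand charges: 2×(+0) from CO and 2×(+0) from phen sum to +0; with overall charge +2, Fe is +2.
Group 8 minus oxidation state +2 gives a d⁶ configuration for Fe²⁺.
The d⁶ electrons fill as t₂g⁶ eg⁰.
CFSE(orbital) = 6×(-0.4Δ₀) + 0×(0.6Δ₀) = -2.4Δ₀; with Δ₀ = 30175 cm⁻¹ that is -72420 cm⁻¹.
Pairing penalty: 3 pairs vs 1 in the high-spin reference → 2 extra × P = 40420 cm⁻¹.
Overall CFSE = -72420 + 40420 = -32000 cm⁻¹.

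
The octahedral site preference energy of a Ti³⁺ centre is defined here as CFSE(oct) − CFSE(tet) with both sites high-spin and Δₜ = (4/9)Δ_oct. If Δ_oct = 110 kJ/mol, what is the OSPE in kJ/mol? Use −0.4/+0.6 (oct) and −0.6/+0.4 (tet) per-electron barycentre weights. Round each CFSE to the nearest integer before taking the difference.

-15

Ti is in group 4, so Ti³⁺ is d¹ (4 − 3 = 1).
Octahedral high-spin t2g^1 e_g^0: CFSE = -0.4 × 110 = -44 kJ/mol.
In a tetrahedral site the filling is e^1 t2^0: CFSE(tet) = -0.6Δₜ = -0.6 × (4/9)(110) = -29 kJ/mol.
OSPE = CFSE(oct) − CFSE(tet) = -44 − (-29) = -15 kJ/mol.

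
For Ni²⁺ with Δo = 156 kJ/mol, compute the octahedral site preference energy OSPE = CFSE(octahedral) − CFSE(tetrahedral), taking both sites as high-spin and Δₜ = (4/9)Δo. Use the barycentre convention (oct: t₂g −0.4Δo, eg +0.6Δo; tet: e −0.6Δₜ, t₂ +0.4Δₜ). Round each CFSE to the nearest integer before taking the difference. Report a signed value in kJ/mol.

Group 10 minus oxidation state +2 gives a d⁸ configuration for Ni²⁺.
Octahedral (high-spin): t₂g⁶ eg², CFSE = 6(−0.4) + 2(+0.6) = -1.2Δo = -1.2 × 156 = -187 kJ/mol.
Tetrahedral: e⁴ t₂⁴, CFSE = 4(−0.6) + 4(+0.4) = -0.8Δₜ = -0.8 × (4/9) × 156 = -55 kJ/mol.
Subtracting, OSPE = -187 − (-55) = -132 kJ/mol.

-132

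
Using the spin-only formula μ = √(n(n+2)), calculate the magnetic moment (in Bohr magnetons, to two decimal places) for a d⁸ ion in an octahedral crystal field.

2.83 Bohr magnetons

Configuration: t₂g⁶ eg² → 2 unpaired electrons.
μ(spin-only) = √[2(2+2)] = √8 ≈ 2.83 Bohr magnetons.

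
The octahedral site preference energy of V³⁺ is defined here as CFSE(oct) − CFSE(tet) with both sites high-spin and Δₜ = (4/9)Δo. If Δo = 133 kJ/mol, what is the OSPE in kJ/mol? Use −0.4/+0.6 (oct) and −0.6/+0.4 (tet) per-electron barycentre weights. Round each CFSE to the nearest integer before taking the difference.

-35

V is in group 5, so V³⁺ is d² (5 − 3 = 2).
Octahedral (high-spin): t₂g² eg⁰, CFSE = 2(−0.4) + 0(+0.6) = -0.8Δo = -0.8 × 133 = -106 kJ/mol.
Tetrahedral e² t₂⁰ gives -1.2Δₜ = -1.2 × (4/9) × 133 = -71 kJ/mol.
OSPE = -106 − (-71) = -35 kJ/mol.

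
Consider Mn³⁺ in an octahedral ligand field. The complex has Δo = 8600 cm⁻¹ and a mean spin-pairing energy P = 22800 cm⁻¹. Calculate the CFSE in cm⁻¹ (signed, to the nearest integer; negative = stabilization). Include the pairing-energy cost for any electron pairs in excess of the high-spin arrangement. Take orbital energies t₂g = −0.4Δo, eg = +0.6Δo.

Mn sits in group 7; removing 3 electrons leaves Mn³⁺ with 7 − 3 = 4 d electrons.
Since Δo = 8600 cm⁻¹ < P = 22800 cm⁻¹, the complex adopts the high-spin configuration.
That gives t₂g³ eg¹.
Orbital CFSE = -0.6Δo = -0.6 × 8600 = -5160 cm⁻¹.
High-spin has no excess pairs, so no pairing correction applies.

-5160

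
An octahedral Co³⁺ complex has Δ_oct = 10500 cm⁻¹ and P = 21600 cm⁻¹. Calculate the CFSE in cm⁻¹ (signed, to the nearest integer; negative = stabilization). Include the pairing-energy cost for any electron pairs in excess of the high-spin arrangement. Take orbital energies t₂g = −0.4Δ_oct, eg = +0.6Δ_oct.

Co sits in group 9; removing 3 electrons leaves Co³⁺ with 9 − 3 = 6 d electrons.
Δ_oct < P, so pairing is avoided: the ground state is high-spin.
Filling d⁶ accordingly: t₂g⁴ eg².
Orbital CFSE = -0.4Δ_oct = -0.4 × 10500 = -4200 cm⁻¹.
High-spin has no excess pairs, so no pairing correction applies.

-4200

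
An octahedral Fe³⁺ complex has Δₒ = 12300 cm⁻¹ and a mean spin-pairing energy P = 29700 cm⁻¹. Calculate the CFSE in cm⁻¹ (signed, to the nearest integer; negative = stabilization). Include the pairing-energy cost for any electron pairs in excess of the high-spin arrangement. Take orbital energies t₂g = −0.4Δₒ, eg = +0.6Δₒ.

Fe is in group 8, so Fe³⁺ is d⁵ (8 − 3 = 5).
Δₒ < P, so pairing is avoided: the ground state is high-spin.
That gives t₂g³ eg².
Orbital CFSE = 0.0Δₒ = 0.0 × 12300 = 0 cm⁻¹.
High-spin has no excess pairs, so no pairing correction applies.

0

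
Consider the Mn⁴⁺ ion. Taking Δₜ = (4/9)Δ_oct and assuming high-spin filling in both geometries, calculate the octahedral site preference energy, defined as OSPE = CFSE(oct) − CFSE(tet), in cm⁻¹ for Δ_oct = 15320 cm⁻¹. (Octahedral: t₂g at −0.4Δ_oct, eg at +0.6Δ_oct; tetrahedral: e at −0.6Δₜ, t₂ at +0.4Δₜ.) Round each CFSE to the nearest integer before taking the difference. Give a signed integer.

Mn is in group 7, so Mn⁴⁺ is d³ (7 − 4 = 3).
In an octahedral site d³ (HS) is t2g^3 e_g^0, giving CFSE(oct) = -1.2Δ_oct = -18384 cm⁻¹.
Tetrahedral e^2 t2^1 gives -0.8Δₜ = -0.8 × (4/9) × 15320 = -5447 cm⁻¹.
OSPE = -18384 − (-5447) = -12937 cm⁻¹.

-12937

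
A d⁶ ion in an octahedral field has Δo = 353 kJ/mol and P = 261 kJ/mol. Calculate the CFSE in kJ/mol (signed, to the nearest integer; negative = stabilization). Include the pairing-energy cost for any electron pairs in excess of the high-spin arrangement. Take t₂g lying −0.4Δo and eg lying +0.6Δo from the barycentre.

-325

Here Δo > P (353 > 261), so the low-spin state is favoured.
Filling d⁶ accordingly: t₂g⁶ eg⁰.
Orbital CFSE = -2.4Δo = -2.4 × 353 = -847 kJ/mol.
Excess pairs vs high-spin: 3 − 1 = 2; pairing cost = +522 kJ/mol.
Net CFSE = -847 + 522 = -325 kJ/mol.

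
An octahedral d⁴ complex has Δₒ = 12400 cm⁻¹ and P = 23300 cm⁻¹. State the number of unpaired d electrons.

4

Since Δₒ = 12400 cm⁻¹ < P = 23300 cm⁻¹, the complex adopts the high-spin configuration.
That gives t₂g³ eg¹.
Unpaired electrons: 4.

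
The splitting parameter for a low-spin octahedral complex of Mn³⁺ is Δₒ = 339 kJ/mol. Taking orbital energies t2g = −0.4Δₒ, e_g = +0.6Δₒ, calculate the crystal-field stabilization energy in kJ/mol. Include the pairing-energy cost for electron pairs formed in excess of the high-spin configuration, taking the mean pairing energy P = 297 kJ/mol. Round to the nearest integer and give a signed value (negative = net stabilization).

Mn is in group 7, so Mn³⁺ is d⁴ (7 − 3 = 4).
Electron filling gives t2g^4 e_g^0.
CFSE(orbital) = 4×(-0.4Δₒ) + 0×(0.6Δₒ) = -1.6Δₒ; with Δₒ = 339 kJ/mol that is -542 kJ/mol.
High-spin d⁴ would be t2g^3 e_g^1 with 0 pairs; low-spin has 1, so 1 excess pair costs +1P = +297 kJ/mol.
Net CFSE = -542 + 297 = -245 kJ/mol.

-245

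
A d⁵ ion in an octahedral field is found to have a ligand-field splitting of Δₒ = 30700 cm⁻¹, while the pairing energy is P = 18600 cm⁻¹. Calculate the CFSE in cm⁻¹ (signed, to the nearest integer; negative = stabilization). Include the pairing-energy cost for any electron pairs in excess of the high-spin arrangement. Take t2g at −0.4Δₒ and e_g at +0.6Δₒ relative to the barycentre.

-24200

With Δₒ > P the complex is low-spin.
Configuration: t2g^5 e_g^0.
Orbital CFSE = -2.0Δₒ = -2.0 × 30700 = -61400 cm⁻¹.
Excess pairs vs high-spin: 2 − 0 = 2; pairing cost = +37200 cm⁻¹.
Net CFSE = -61400 + 37200 = -24200 cm⁻¹.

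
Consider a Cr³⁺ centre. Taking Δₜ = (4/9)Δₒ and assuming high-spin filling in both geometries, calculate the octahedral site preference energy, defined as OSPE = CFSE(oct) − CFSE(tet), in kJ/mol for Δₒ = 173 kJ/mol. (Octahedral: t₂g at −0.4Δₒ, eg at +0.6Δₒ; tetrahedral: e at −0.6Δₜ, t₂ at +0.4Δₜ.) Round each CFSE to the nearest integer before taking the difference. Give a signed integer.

Group 6 minus oxidation state +3 gives a d³ configuration for Cr³⁺.
Octahedral (high-spin): t₂g³ eg⁰, CFSE = 3(−0.4) + 0(+0.6) = -1.2Δₒ = -1.2 × 173 = -208 kJ/mol.
In a tetrahedral site the filling is e² t₂¹: CFSE(tet) = -0.8Δₜ = -0.8 × (4/9)(173) = -62 kJ/mol.
Subtracting, OSPE = -208 − (-62) = -146 kJ/mol.

-146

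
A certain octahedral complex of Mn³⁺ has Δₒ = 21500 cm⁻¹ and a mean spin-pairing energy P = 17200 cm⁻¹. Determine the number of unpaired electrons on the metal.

Group 7 minus oxidation state +3 gives a d⁴ configuration for Mn³⁺.
Δₒ > P, so pairing is preferred: the ground state is low-spin.
That gives t₂g⁴ eg⁰.
Unpaired electrons: 2.

2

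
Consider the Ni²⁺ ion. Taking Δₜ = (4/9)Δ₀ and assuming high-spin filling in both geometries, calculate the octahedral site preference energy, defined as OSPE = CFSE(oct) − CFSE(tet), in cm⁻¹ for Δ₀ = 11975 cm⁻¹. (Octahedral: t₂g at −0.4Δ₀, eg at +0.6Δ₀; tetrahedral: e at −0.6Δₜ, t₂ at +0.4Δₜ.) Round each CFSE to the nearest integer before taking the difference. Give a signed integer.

Ni²⁺: group 10, so d-count = 10 − 2 = 8.
Octahedral high-spin t2g^6 e_g^2: CFSE = -1.2 × 11975 = -14370 cm⁻¹.
Tetrahedral: e^4 t2^4, CFSE = 4(−0.6) + 4(+0.4) = -0.8Δₜ = -0.8 × (4/9) × 11975 = -4258 cm⁻¹.
OSPE = CFSE(oct) − CFSE(tet) = -14370 − (-4258) = -10112 cm⁻¹.

-10112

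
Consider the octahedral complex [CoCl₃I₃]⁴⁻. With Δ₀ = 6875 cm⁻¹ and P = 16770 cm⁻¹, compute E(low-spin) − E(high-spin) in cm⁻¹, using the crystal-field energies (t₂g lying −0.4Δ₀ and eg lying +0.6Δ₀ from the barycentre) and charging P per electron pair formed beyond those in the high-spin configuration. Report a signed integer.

Ligand charges: 3×(-1) from Cl⁻ and 3×(-1) from I⁻ sum to -6; with overall charge -4, Co is +2.
Group 9 minus oxidation state +2 gives a d⁷ configuration for Co²⁺.
High-spin d⁷ fills as t₂g⁵ eg² with CFSE 5(−0.4) + 2(+0.6) = -0.8Δ₀ = -5500 cm⁻¹.
Low-spin: t₂g⁶ eg¹, orbital CFSE = -1.8Δ₀ = -12375 cm⁻¹; plus 1 excess pair × P = +16770 cm⁻¹; total 4395 cm⁻¹.
E(LS) − E(HS) = 4395 − (-5500) = 9895 cm⁻¹.

9895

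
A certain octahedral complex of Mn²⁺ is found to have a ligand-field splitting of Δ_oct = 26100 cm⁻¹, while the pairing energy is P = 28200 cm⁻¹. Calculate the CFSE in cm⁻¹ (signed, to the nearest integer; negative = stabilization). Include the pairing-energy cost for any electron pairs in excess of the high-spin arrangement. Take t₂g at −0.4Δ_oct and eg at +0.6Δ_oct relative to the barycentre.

0

Mn sits in group 7; removing 2 electrons leaves Mn²⁺ with 7 − 2 = 5 d electrons.
Since Δ_oct = 26100 cm⁻¹ < P = 28200 cm⁻¹, the complex adopts the high-spin configuration.
That gives t₂g³ eg².
Orbital CFSE = 0.0Δ_oct = 0.0 × 26100 = 0 cm⁻¹.
High-spin has no excess pairs, so no pairing correction applies.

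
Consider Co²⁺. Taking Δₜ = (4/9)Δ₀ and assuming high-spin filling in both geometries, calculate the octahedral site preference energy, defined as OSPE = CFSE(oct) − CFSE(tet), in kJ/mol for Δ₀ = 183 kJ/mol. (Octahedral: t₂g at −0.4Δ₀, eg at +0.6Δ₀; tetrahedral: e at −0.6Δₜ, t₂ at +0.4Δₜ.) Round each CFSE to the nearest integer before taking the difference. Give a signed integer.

-48

Co is in group 9, so Co²⁺ is d⁷ (9 − 2 = 7).
In an octahedral site d⁷ (HS) is t₂g⁵ eg², giving CFSE(oct) = -0.8Δ₀ = -146 kJ/mol.
Tetrahedral: e⁴ t₂³, CFSE = 4(−0.6) + 3(+0.4) = -1.2Δₜ = -1.2 × (4/9) × 183 = -98 kJ/mol.
OSPE = -146 − (-98) = -48 kJ/mol.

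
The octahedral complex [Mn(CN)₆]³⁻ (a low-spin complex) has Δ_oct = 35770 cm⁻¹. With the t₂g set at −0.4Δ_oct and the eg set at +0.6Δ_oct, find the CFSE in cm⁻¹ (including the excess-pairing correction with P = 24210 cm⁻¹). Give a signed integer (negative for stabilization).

-33022

Each CN⁻ contributes -1; 6 × (-1) = -6. With overall charge -3, Mn is in the +3 oxidation state.
Group 7 minus oxidation state +3 gives a d⁴ configuration for Mn³⁺.
The d⁴ electrons fill as t₂g⁴ eg⁰.
The orbital stabilization is -1.6Δ_oct = -1.6 × 35770 = -57232 cm⁻¹.
High-spin d⁴ would be t₂g³ eg¹ with 0 pairs; low-spin has 1, so 1 excess pair costs +1P = +24210 cm⁻¹.
Overall CFSE = -57232 + 24210 = -33022 cm⁻¹.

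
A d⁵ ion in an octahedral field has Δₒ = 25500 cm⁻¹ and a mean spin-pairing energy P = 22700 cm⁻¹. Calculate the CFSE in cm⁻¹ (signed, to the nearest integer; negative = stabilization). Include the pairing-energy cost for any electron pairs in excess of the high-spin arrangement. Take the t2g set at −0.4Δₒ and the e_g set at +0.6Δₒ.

-5600

Δₒ > P, so pairing is preferred: the ground state is low-spin.
That gives t2g^5 e_g^0.
Orbital CFSE = -2.0Δₒ = -2.0 × 25500 = -51000 cm⁻¹.
Excess pairs vs high-spin: 2 − 0 = 2; pairing cost = +45400 cm⁻¹.
Net CFSE = -51000 + 45400 = -5600 cm⁻¹.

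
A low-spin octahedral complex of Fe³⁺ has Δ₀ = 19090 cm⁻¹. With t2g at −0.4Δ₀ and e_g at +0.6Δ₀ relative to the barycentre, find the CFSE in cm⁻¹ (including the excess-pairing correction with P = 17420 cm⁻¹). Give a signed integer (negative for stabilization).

Fe³⁺: group 8, so d-count = 8 − 3 = 5.
Electron filling gives t2g^5 e_g^0.
CFSE(orbital) = 5×(-0.4Δ₀) + 0×(0.6Δ₀) = -2.0Δ₀; with Δ₀ = 19090 cm⁻¹ that is -38180 cm⁻¹.
Pairing penalty: 2 pairs vs 0 in the high-spin reference → 2 extra × P = 34840 cm⁻¹.
Combining: -38180 + 34840 = -3340 cm⁻¹.

-3340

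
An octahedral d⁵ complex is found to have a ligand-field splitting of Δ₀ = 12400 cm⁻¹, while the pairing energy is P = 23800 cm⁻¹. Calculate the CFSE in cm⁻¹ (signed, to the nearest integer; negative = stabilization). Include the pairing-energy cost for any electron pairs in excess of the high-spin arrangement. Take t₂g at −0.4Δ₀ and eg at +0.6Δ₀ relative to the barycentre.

Since Δ₀ = 12400 cm⁻¹ < P = 23800 cm⁻¹, the complex adopts the high-spin configuration.
Filling d⁵ accordingly: t₂g³ eg².
Orbital CFSE = 0.0Δ₀ = 0.0 × 12400 = 0 cm⁻¹.
High-spin has no excess pairs, so no pairing correction applies.

0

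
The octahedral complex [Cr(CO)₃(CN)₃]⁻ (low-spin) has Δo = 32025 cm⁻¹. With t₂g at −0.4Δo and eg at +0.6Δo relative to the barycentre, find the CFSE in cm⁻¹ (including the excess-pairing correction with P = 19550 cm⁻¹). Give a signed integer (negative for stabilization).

Ligand charges: 3×(+0) from CO and 3×(-1) from CN⁻ sum to -3; with overall charge -1, Cr is +2.
Group 6 minus oxidation state +2 gives a d⁴ configuration for Cr²⁺.
Electron filling gives t₂g⁴ eg⁰.
CFSE(orbital) = 4×(-0.4Δo) + 0×(0.6Δo) = -1.6Δo; with Δo = 32025 cm⁻¹ that is -51240 cm⁻¹.
Pairing penalty: 1 pair vs 0 in the high-spin reference → 1 extra × P = 19550 cm⁻¹.
Net CFSE = -51240 + 19550 = -31690 cm⁻¹.

-31690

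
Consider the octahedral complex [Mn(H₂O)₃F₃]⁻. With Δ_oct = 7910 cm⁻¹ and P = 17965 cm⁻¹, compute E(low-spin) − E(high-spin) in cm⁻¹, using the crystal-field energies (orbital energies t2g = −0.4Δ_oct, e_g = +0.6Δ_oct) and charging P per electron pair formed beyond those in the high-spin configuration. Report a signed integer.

20110

Ligand charges: 3×(+0) from H₂O and 3×(-1) from F⁻ sum to -3; with overall charge -1, Mn is +2.
Group 7 minus oxidation state +2 gives a d⁵ configuration for Mn²⁺.
High-spin d⁵ fills as t2g^3 e_g^2 with CFSE 3(−0.4) + 2(+0.6) = 0.0Δ_oct = 0 cm⁻¹.
For low-spin the configuration is t2g^5 e_g^0: orbital energy -2.0 × 7910 = -15820 cm⁻¹, and 2 additional pairs relative to high-spin add 35930 cm⁻¹, giving 20110 cm⁻¹.
Thus E(LS) − E(HS) = 20110 cm⁻¹.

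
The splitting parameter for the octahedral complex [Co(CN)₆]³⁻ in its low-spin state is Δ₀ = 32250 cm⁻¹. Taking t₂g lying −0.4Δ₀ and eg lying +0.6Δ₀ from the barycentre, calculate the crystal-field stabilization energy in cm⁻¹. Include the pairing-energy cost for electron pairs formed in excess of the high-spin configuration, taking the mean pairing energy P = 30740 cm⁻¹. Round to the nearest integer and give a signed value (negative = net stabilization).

-15920

Each CN⁻ contributes -1; 6 × (-1) = -6. With overall charge -3, Co is in the +3 oxidation state.
Co³⁺: group 9, so d-count = 9 − 3 = 6.
The d⁶ electrons fill as t₂g⁶ eg⁰.
The orbital stabilization is -2.4Δ₀ = -2.4 × 32250 = -77400 cm⁻¹.
High-spin d⁶ would be t₂g⁴ eg² with 1 pair; low-spin has 3, so 2 excess pairs cost +2P = +61480 cm⁻¹.
Overall CFSE = -77400 + 61480 = -15920 cm⁻¹.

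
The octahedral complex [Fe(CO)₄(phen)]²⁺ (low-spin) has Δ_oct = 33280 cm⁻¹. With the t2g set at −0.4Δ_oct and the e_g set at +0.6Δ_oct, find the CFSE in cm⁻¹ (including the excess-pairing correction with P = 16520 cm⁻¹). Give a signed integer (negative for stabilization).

Ligand charges: 4×(+0) from CO and 1×(+0) from phen sum to +0; with overall charge +2, Fe is +2.
Fe²⁺: group 8, so d-count = 8 − 2 = 6.
Configuration: t2g^6 e_g^0.
The orbital stabilization is -2.4Δ_oct = -2.4 × 33280 = -79872 cm⁻¹.
Pairing penalty: 3 pairs vs 1 in the high-spin reference → 2 extra × P = 33040 cm⁻¹.
Net CFSE = -79872 + 33040 = -46832 cm⁻¹.

-46832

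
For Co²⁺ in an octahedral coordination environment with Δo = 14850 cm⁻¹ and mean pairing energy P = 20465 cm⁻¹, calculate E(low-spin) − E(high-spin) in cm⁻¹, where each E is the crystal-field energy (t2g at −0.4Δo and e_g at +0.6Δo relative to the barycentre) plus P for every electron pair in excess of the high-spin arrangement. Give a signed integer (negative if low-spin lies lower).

Co²⁺: group 9, so d-count = 9 − 2 = 7.
High-spin d⁷ fills as t2g^5 e_g^2 with CFSE 5(−0.4) + 2(+0.6) = -0.8Δo = -11880 cm⁻¹.
For low-spin the configuration is t2g^6 e_g^1: orbital energy -1.8 × 14850 = -26730 cm⁻¹, and 1 additional pair relative to high-spin adds 20465 cm⁻¹, giving -6265 cm⁻¹.
E(LS) − E(HS) = -6265 − (-11880) = 5615 cm⁻¹.

5615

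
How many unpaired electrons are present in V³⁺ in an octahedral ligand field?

2

V sits in group 5; removing 3 electrons leaves V³⁺ with 5 − 3 = 2 d electrons.
Configuration: t₂g² eg⁰, giving 2 unpaired electrons.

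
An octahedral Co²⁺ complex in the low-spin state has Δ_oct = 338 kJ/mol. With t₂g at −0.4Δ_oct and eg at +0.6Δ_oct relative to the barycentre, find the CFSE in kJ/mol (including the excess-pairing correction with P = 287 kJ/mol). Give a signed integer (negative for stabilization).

Co is in group 9, so Co²⁺ is d⁷ (9 − 2 = 7).
Configuration: t₂g⁶ eg¹.
The orbital stabilization is -1.8Δ_oct = -1.8 × 338 = -608 kJ/mol.
Pairing penalty: 3 pairs vs 2 in the high-spin reference → 1 extra × P = 287 kJ/mol.
Combining: -608 + 287 = -321 kJ/mol.

-321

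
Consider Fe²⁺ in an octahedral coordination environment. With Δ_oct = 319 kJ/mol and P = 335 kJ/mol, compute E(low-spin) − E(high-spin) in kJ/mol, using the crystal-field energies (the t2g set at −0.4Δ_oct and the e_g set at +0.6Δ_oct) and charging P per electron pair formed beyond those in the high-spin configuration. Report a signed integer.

32

Fe²⁺: group 8, so d-count = 8 − 2 = 6.
High-spin: t2g^4 e_g^2, CFSE = -0.4Δ_oct = -128 kJ/mol.
Low-spin: t2g^6 e_g^0, orbital CFSE = -2.4Δ_oct = -766 kJ/mol; plus 2 excess pairs × P = +670 kJ/mol; total -96 kJ/mol.
The difference is -96 − (-128) = 32 kJ/mol, so high-spin lies lower.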